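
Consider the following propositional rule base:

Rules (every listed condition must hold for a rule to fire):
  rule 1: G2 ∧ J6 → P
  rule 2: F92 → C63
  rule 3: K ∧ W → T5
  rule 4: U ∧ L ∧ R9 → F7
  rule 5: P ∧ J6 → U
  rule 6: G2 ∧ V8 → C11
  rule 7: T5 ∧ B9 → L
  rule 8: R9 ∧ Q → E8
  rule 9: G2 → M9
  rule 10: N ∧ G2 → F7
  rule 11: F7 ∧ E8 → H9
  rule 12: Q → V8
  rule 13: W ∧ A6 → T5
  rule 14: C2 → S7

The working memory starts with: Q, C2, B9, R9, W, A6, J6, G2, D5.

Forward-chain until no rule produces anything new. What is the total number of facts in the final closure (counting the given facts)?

20

Round 1 — rule 1, rule 8, rule 9, rule 12, rule 13, rule 14, derive P, E8, M9, V8, T5, S7.
Round 2 — rule 5, rule 6, rule 7, derive U, C11, L.
Round 3 — rule 4, derive F7.
Round 4 — rule 11, derive H9.
Closure: {A6, B9, C11, C2, D5, E8, F7, G2, H9, J6, L, M9, P, Q, R9, S7, T5, U, V8, W} — 20 facts.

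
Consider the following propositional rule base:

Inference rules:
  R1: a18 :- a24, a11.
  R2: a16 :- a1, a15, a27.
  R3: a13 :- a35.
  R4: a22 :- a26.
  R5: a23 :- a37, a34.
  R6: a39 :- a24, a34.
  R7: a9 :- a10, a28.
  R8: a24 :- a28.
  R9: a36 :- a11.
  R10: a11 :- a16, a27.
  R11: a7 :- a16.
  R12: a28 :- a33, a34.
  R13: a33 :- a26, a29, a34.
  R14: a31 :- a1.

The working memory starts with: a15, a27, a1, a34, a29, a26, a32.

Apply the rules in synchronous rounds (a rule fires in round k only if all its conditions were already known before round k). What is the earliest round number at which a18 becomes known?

[1] R2 [a16 :- a1, a15, a27.]; R4 [a22 :- a26.]; R13 [a33 :- a26, a29, a34.]; R14 [a31 :- a1.]. ⇒ new: a16, a22, a33, a31.
[2] R10 [a11 :- a16, a27.]; R11 [a7 :- a16.]; R12 [a28 :- a33, a34.]. ⇒ new: a11, a7, a28.
[3] R8 [a24 :- a28.]; R9 [a36 :- a11.]. ⇒ new: a24, a36.
[4] R1 [a18 :- a24, a11.]; R6 [a39 :- a24, a34.]. ⇒ new: a18, a39.
a18 first appears in round 4.

4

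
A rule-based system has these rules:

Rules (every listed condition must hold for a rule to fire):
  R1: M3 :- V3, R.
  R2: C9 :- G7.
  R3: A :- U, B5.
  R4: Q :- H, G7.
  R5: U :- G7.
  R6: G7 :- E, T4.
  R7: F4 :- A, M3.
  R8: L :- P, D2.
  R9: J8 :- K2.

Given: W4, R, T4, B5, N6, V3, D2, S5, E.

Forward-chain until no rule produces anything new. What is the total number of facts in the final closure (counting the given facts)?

Round 1 — R1, R6, derive M3, G7.
Round 2 — R2, R5, derive C9, U.
Round 3 — R3, derive A.
Round 4 — R7, derive F4.
Closure: {A, B5, C9, D2, E, F4, G7, M3, N6, R, S5, T4, U, V3, W4} — 15 facts.

15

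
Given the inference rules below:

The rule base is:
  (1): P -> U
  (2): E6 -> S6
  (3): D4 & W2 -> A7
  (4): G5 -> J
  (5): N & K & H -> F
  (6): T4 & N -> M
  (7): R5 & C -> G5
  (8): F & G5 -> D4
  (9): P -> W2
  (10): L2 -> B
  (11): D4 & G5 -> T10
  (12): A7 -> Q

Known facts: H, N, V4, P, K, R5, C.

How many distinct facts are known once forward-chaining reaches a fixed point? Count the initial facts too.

Round 1: (1) [P -> U]; (5) [N & K & H -> F]; (7) [R5 & C -> G5]; (9) [P -> W2]. New: U, F, G5, W2.
Round 2: (4) [G5 -> J]; (8) [F & G5 -> D4]. New: J, D4.
Round 3: (3) [D4 & W2 -> A7]; (11) [D4 & G5 -> T10]. New: A7, T10.
Round 4: (12) [A7 -> Q]. New: Q.
Closure: {A7, C, D4, F, G5, H, J, K, N, P, Q, R5, T10, U, V4, W2} — 16 facts.

16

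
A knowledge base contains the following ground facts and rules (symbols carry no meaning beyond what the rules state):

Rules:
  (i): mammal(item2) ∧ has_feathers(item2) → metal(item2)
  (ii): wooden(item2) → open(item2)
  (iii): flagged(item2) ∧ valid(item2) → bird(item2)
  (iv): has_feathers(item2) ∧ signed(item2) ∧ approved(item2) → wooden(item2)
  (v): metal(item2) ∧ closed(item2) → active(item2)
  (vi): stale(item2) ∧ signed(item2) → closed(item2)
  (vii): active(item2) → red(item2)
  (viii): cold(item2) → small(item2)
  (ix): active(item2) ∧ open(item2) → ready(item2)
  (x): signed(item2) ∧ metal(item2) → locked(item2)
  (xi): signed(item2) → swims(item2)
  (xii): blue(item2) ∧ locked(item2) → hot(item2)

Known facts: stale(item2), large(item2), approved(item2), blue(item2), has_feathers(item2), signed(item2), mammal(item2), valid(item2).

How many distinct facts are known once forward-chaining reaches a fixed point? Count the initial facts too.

Round 1 fires (i), (iv), (vi), (xi), giving metal(item2), wooden(item2), closed(item2), swims(item2).
Round 2 fires (ii), (v), (x), giving open(item2), active(item2), locked(item2).
Round 3 fires (vii), (ix), (xii), giving red(item2), ready(item2), hot(item2).
Closure: {active(item2), approved(item2), blue(item2), closed(item2), has_feathers(item2), hot(item2), large(item2), locked(item2), mammal(item2), metal(item2), open(item2), ready(item2), red(item2), signed(item2), stale(item2), swims(item2), valid(item2), wooden(item2)} — 18 facts.

18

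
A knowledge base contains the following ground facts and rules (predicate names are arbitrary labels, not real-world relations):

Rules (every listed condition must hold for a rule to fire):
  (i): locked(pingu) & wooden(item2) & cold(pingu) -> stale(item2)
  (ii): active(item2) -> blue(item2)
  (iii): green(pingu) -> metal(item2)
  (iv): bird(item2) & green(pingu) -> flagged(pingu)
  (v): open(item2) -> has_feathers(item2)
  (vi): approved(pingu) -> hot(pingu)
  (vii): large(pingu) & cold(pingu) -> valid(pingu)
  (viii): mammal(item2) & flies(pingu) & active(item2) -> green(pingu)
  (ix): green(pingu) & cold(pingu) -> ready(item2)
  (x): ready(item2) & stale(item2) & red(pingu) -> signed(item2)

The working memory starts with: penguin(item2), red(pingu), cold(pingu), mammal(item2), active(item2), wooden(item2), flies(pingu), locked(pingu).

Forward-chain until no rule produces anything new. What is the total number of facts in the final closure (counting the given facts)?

14

Round 1 — (i), (ii), (viii), derive stale(item2), blue(item2), green(pingu).
Round 2 — (iii), (ix), derive metal(item2), ready(item2).
Round 3 — (x), derive signed(item2).
Closure: {active(item2), blue(item2), cold(pingu), flies(pingu), green(pingu), locked(pingu), mammal(item2), metal(item2), penguin(item2), ready(item2), red(pingu), signed(item2), stale(item2), wooden(item2)} — 14 facts.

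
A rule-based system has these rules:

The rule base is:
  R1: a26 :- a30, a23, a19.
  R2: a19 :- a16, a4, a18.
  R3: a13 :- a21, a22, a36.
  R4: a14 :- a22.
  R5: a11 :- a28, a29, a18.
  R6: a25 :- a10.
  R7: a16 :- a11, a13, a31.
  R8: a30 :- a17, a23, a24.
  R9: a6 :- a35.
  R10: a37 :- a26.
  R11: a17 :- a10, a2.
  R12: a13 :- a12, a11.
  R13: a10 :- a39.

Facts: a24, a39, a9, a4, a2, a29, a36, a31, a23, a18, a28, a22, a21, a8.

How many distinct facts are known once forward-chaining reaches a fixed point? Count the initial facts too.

25

Round 1 fires R3, R4, R5, R13, giving a13, a14, a11, a10.
Round 2 fires R6, R7, R11, giving a25, a16, a17.
Round 3 fires R2, R8, giving a19, a30.
Round 4 fires R1, giving a26.
Round 5 fires R10, giving a37.
Closure: {a10, a11, a13, a14, a16, a17, a18, a19, a2, a21, a22, a23, a24, a25, a26, a28, a29, a30, a31, a36, a37, a39, a4, a8, a9} — 25 facts.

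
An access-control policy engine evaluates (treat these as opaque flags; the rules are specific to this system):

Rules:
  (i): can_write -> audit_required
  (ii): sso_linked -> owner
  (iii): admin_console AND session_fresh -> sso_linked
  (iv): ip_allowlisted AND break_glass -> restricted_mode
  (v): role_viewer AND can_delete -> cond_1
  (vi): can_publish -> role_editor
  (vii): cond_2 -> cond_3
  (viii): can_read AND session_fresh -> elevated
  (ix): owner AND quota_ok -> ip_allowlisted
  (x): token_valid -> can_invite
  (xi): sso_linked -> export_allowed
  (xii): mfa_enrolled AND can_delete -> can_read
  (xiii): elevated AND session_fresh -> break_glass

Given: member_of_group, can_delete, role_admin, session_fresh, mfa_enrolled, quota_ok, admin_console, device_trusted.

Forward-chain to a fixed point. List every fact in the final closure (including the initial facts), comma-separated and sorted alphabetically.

admin_console, break_glass, can_delete, can_read, device_trusted, elevated, export_allowed, ip_allowlisted, member_of_group, mfa_enrolled, owner, quota_ok, restricted_mode, role_admin, session_fresh, sso_linked

Round 1 fires (iii), (xii), giving sso_linked, can_read.
Round 2 fires (ii), (viii), (xi), giving owner, elevated, export_allowed.
Round 3 fires (ix), (xiii), giving ip_allowlisted, break_glass.
Round 4 fires (iv), giving restricted_mode.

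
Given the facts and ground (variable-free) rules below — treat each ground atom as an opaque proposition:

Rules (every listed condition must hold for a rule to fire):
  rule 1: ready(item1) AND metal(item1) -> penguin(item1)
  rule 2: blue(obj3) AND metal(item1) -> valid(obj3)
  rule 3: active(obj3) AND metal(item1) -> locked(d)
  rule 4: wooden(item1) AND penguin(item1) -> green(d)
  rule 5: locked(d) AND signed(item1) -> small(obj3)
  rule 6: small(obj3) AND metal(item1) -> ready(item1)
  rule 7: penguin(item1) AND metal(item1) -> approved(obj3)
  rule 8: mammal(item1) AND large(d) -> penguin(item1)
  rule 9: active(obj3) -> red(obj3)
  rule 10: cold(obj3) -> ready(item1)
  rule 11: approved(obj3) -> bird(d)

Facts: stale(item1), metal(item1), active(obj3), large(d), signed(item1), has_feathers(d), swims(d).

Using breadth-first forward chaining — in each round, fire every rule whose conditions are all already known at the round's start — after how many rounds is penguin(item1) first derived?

4

[1] rule 3 [active(obj3) AND metal(item1) -> locked(d)]; rule 9 [active(obj3) -> red(obj3)]. ⇒ new: locked(d), red(obj3).
[2] rule 5 [locked(d) AND signed(item1) -> small(obj3)]. ⇒ new: small(obj3).
[3] rule 6 [small(obj3) AND metal(item1) -> ready(item1)]. ⇒ new: ready(item1).
[4] rule 1 [ready(item1) AND metal(item1) -> penguin(item1)]. ⇒ new: penguin(item1).
penguin(item1) first appears in round 4.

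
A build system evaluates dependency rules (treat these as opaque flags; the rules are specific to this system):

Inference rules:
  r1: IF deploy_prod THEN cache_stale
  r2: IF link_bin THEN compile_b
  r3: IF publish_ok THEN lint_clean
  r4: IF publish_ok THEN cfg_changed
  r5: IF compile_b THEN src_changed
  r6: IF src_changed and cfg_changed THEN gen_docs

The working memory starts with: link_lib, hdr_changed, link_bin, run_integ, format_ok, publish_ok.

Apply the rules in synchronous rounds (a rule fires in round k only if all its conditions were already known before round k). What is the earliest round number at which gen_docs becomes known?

3

Round 1: r2 [IF link_bin THEN compile_b]; r3 [IF publish_ok THEN lint_clean]; r4 [IF publish_ok THEN cfg_changed]. New: compile_b, lint_clean, cfg_changed.
Round 2: r5 [IF compile_b THEN src_changed]. New: src_changed.
Round 3: r6 [IF src_changed and cfg_changed THEN gen_docs]. New: gen_docs.
gen_docs first appears in round 3.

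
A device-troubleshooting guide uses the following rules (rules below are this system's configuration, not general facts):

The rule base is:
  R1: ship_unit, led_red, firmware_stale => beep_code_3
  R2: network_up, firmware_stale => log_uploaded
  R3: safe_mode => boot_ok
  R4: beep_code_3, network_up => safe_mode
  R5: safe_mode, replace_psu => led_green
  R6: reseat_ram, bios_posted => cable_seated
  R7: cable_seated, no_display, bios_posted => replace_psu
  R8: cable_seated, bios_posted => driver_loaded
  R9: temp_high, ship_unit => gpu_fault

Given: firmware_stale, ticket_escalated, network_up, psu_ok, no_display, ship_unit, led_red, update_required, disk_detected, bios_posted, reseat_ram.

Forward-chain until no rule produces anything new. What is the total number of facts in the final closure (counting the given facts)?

19

Round 1 — R1, R2, R6, derive beep_code_3, log_uploaded, cable_seated.
Round 2 — R4, R7, R8, derive safe_mode, replace_psu, driver_loaded.
Round 3 — R3, R5, derive boot_ok, led_green.
Closure: {beep_code_3, bios_posted, boot_ok, cable_seated, disk_detected, driver_loaded, firmware_stale, led_green, led_red, log_uploaded, network_up, no_display, psu_ok, replace_psu, reseat_ram, safe_mode, ship_unit, ticket_escalated, update_required} — 19 facts.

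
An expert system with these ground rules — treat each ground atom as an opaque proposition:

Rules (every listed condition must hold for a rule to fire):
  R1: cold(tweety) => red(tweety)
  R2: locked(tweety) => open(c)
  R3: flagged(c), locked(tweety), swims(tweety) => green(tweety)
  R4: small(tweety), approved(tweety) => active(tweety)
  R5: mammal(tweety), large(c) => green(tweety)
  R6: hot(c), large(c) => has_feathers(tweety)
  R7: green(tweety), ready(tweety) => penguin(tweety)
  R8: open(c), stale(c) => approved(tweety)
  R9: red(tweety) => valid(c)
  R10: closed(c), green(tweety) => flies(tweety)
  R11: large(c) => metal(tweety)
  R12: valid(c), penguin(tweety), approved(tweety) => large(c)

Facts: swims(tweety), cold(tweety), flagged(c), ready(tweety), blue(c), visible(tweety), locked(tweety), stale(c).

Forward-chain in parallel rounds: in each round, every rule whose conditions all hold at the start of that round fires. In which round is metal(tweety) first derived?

4

Round 1 — R1, R2, R3, derive red(tweety), open(c), green(tweety).
Round 2 — R7, R8, R9, derive penguin(tweety), approved(tweety), valid(c).
Round 3 — R12, derive large(c).
Round 4 — R11, derive metal(tweety).
metal(tweety) first appears in round 4.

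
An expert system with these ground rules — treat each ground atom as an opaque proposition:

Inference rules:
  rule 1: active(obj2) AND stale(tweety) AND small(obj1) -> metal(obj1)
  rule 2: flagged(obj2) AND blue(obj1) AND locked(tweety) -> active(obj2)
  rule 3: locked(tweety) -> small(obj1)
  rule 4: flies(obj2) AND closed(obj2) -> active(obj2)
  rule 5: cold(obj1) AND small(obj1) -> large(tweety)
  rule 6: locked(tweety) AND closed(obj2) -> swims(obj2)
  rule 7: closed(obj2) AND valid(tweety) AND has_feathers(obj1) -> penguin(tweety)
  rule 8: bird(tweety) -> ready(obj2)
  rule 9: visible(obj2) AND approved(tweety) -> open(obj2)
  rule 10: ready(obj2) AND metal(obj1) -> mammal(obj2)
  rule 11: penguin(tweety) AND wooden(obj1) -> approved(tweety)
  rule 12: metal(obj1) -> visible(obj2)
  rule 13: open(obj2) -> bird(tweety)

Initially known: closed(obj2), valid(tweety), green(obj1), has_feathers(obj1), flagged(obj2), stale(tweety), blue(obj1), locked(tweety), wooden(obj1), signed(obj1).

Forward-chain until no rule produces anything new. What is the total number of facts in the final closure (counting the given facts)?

21

Round 1: rule 2 [flagged(obj2) AND blue(obj1) AND locked(tweety) -> active(obj2)]; rule 3 [locked(tweety) -> small(obj1)]; rule 6 [locked(tweety) AND closed(obj2) -> swims(obj2)]; rule 7 [closed(obj2) AND valid(tweety) AND has_feathers(obj1) -> penguin(tweety)]. Adds active(obj2), small(obj1), swims(obj2), penguin(tweety).
Round 2: rule 1 [active(obj2) AND stale(tweety) AND small(obj1) -> metal(obj1)]; rule 11 [penguin(tweety) AND wooden(obj1) -> approved(tweety)]. Adds metal(obj1), approved(tweety).
Round 3: rule 12 [metal(obj1) -> visible(obj2)]. Adds visible(obj2).
Round 4: rule 9 [visible(obj2) AND approved(tweety) -> open(obj2)]. Adds open(obj2).
Round 5: rule 13 [open(obj2) -> bird(tweety)]. Adds bird(tweety).
Round 6: rule 8 [bird(tweety) -> ready(obj2)]. Adds ready(obj2).
Round 7: rule 10 [ready(obj2) AND metal(obj1) -> mammal(obj2)]. Adds mammal(obj2).
Closure: {active(obj2), approved(tweety), bird(tweety), blue(obj1), closed(obj2), flagged(obj2), green(obj1), has_feathers(obj1), locked(tweety), mammal(obj2), metal(obj1), open(obj2), penguin(tweety), ready(obj2), signed(obj1), small(obj1), stale(tweety), swims(obj2), valid(tweety), visible(obj2), wooden(obj1)} — 21 facts.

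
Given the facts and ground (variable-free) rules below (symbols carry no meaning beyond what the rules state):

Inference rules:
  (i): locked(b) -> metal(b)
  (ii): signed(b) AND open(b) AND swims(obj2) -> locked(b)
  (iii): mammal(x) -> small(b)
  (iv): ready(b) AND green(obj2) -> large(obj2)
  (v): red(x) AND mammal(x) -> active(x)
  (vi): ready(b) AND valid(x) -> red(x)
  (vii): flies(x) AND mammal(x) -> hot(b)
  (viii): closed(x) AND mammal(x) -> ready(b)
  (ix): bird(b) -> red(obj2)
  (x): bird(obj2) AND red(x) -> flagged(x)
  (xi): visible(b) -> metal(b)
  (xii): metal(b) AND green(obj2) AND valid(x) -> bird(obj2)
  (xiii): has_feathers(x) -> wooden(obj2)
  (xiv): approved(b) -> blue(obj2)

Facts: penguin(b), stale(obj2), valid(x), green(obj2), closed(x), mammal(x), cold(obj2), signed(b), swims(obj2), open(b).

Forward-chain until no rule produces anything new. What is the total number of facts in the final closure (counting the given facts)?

Round 1 fires (ii), (iii), (viii), giving locked(b), small(b), ready(b).
Round 2 fires (i), (iv), (vi), giving metal(b), large(obj2), red(x).
Round 3 fires (v), (xii), giving active(x), bird(obj2).
Round 4 fires (x), giving flagged(x).
Closure: {active(x), bird(obj2), closed(x), cold(obj2), flagged(x), green(obj2), large(obj2), locked(b), mammal(x), metal(b), open(b), penguin(b), ready(b), red(x), signed(b), small(b), stale(obj2), swims(obj2), valid(x)} — 19 facts.

19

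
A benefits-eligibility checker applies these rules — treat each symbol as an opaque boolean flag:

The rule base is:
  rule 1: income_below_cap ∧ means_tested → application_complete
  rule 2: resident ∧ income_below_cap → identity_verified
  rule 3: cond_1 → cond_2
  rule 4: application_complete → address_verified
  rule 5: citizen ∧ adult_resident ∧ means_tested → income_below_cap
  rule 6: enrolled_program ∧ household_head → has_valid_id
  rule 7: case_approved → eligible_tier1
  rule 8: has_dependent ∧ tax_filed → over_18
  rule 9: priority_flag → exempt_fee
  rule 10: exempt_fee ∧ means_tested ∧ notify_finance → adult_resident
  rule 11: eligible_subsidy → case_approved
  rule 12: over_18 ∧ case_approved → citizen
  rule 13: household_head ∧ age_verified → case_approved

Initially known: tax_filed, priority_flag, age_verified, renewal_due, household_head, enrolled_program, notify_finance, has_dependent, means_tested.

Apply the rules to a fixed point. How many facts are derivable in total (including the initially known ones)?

Round 1: rule 6 [enrolled_program ∧ household_head → has_valid_id]; rule 8 [has_dependent ∧ tax_filed → over_18]; rule 9 [priority_flag → exempt_fee]; rule 13 [household_head ∧ age_verified → case_approved]. New: has_valid_id, over_18, exempt_fee, case_approved.
Round 2: rule 7 [case_approved → eligible_tier1]; rule 10 [exempt_fee ∧ means_tested ∧ notify_finance → adult_resident]; rule 12 [over_18 ∧ case_approved → citizen]. New: eligible_tier1, adult_resident, citizen.
Round 3: rule 5 [citizen ∧ adult_resident ∧ means_tested → income_below_cap]. New: income_below_cap.
Round 4: rule 1 [income_below_cap ∧ means_tested → application_complete]. New: application_complete.
Round 5: rule 4 [application_complete → address_verified]. New: address_verified.
Closure: {address_verified, adult_resident, age_verified, application_complete, case_approved, citizen, eligible_tier1, enrolled_program, exempt_fee, has_dependent, has_valid_id, household_head, income_below_cap, means_tested, notify_finance, over_18, priority_flag, renewal_due, tax_filed} — 19 facts.

19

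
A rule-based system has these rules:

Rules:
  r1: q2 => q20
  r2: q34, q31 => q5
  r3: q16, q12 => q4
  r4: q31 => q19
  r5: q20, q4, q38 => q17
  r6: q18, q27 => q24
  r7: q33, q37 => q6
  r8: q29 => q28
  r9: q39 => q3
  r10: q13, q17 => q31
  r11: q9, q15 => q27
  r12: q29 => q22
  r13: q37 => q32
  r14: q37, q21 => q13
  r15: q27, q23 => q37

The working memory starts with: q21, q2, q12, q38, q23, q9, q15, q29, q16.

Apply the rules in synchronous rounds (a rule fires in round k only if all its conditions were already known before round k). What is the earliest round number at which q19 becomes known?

5

Round 1 fires r1, r3, r8, r11, r12, giving q20, q4, q28, q27, q22.
Round 2 fires r5, r15, giving q17, q37.
Round 3 fires r13, r14, giving q32, q13.
Round 4 fires r10, giving q31.
Round 5 fires r4, giving q19.
q19 first appears in round 5.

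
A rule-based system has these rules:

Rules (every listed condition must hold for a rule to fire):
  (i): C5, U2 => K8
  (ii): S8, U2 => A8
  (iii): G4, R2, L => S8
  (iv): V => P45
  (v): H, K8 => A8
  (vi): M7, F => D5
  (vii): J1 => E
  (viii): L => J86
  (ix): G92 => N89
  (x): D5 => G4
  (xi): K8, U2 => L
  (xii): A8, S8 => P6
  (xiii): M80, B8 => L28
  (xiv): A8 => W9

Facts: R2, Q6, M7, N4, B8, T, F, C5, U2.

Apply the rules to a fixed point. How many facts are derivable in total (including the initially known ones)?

18

Round 1 fires (i), (vi), giving K8, D5.
Round 2 fires (x), (xi), giving G4, L.
Round 3 fires (iii), (viii), giving S8, J86.
Round 4 fires (ii), giving A8.
Round 5 fires (xii), (xiv), giving P6, W9.
Closure: {A8, B8, C5, D5, F, G4, J86, K8, L, M7, N4, P6, Q6, R2, S8, T, U2, W9} — 18 facts.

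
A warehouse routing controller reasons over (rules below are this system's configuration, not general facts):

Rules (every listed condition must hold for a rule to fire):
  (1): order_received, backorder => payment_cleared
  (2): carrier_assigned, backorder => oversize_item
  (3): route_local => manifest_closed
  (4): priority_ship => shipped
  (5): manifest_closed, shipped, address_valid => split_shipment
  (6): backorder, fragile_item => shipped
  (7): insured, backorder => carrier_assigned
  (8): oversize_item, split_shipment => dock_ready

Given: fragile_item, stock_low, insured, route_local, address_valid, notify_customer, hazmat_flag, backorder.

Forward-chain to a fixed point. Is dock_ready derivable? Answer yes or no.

yes

[1] (3) [route_local => manifest_closed]; (6) [backorder, fragile_item => shipped]; (7) [insured, backorder => carrier_assigned]. ⇒ new: manifest_closed, shipped, carrier_assigned.
[2] (2) [carrier_assigned, backorder => oversize_item]; (5) [manifest_closed, shipped, address_valid => split_shipment]. ⇒ new: oversize_item, split_shipment.
[3] (8) [oversize_item, split_shipment => dock_ready]. ⇒ new: dock_ready.
dock_ready appears in round 3, so it is derivable.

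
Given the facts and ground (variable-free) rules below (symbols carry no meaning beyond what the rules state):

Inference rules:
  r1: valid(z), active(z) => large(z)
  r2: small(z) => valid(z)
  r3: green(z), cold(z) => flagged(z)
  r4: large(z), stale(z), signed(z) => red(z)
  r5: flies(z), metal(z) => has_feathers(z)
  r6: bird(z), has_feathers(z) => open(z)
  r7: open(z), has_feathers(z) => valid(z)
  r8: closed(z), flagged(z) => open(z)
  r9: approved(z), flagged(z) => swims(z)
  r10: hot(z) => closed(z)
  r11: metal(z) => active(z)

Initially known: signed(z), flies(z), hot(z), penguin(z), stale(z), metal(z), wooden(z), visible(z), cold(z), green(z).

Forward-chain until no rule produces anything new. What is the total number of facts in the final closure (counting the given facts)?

18

Round 1 — r3, r5, r10, r11, derive flagged(z), has_feathers(z), closed(z), active(z).
Round 2 — r8, derive open(z).
Round 3 — r7, derive valid(z).
Round 4 — r1, derive large(z).
Round 5 — r4, derive red(z).
Closure: {active(z), closed(z), cold(z), flagged(z), flies(z), green(z), has_feathers(z), hot(z), large(z), metal(z), open(z), penguin(z), red(z), signed(z), stale(z), valid(z), visible(z), wooden(z)} — 18 facts.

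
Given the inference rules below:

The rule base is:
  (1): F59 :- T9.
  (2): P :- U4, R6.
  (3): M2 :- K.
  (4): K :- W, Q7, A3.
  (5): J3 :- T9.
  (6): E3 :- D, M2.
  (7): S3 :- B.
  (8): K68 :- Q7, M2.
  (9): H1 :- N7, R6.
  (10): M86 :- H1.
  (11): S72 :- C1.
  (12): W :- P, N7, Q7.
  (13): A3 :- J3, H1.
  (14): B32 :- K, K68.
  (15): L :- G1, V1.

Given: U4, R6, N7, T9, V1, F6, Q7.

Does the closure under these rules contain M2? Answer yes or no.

yes

[1] (1) [F59 :- T9.]; (2) [P :- U4, R6.]; (5) [J3 :- T9.]; (9) [H1 :- N7, R6.]. ⇒ new: F59, P, J3, H1.
[2] (10) [M86 :- H1.]; (12) [W :- P, N7, Q7.]; (13) [A3 :- J3, H1.]. ⇒ new: M86, W, A3.
[3] (4) [K :- W, Q7, A3.]. ⇒ new: K.
[4] (3) [M2 :- K.]. ⇒ new: M2.
[5] (8) [K68 :- Q7, M2.]. ⇒ new: K68.
[6] (14) [B32 :- K, K68.]. ⇒ new: B32.
M2 appears in round 4, so it is derivable.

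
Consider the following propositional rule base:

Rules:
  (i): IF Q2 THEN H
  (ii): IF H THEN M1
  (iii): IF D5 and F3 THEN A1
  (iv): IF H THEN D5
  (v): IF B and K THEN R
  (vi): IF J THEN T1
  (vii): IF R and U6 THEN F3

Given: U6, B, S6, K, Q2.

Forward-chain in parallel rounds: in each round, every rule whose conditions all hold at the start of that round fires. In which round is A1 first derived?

3

Round 1 — (i), (v), derive H, R.
Round 2 — (ii), (iv), (vii), derive M1, D5, F3.
Round 3 — (iii), derive A1.
A1 first appears in round 3.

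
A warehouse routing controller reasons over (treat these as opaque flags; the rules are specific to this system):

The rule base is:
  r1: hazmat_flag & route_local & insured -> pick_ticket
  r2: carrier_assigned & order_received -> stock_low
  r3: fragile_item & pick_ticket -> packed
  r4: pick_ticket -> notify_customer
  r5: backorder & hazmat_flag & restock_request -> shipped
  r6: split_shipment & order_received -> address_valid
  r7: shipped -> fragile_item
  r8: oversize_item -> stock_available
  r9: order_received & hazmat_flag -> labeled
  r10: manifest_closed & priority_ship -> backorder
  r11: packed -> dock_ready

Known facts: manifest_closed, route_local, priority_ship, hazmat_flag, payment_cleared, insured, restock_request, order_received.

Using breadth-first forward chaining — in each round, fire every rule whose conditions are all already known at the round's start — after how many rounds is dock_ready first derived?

5

Round 1 — r1, r9, r10, derive pick_ticket, labeled, backorder.
Round 2 — r4, r5, derive notify_customer, shipped.
Round 3 — r7, derive fragile_item.
Round 4 — r3, derive packed.
Round 5 — r11, derive dock_ready.
dock_ready first appears in round 5.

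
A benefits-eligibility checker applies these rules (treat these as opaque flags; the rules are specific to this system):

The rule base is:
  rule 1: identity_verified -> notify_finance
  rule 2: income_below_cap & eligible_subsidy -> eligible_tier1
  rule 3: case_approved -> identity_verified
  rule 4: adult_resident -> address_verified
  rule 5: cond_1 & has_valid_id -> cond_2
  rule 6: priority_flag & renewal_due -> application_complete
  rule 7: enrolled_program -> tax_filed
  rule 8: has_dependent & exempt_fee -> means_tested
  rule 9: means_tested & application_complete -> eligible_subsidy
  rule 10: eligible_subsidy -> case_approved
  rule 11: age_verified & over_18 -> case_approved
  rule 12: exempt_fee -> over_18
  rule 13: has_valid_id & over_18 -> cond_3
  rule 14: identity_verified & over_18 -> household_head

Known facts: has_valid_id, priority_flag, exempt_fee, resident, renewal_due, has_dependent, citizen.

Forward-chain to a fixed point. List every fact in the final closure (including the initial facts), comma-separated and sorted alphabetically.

Round 1: rule 6 [priority_flag & renewal_due -> application_complete]; rule 8 [has_dependent & exempt_fee -> means_tested]; rule 12 [exempt_fee -> over_18]. Adds application_complete, means_tested, over_18.
Round 2: rule 9 [means_tested & application_complete -> eligible_subsidy]; rule 13 [has_valid_id & over_18 -> cond_3]. Adds eligible_subsidy, cond_3.
Round 3: rule 10 [eligible_subsidy -> case_approved]. Adds case_approved.
Round 4: rule 3 [case_approved -> identity_verified]. Adds identity_verified.
Round 5: rule 1 [identity_verified -> notify_finance]; rule 14 [identity_verified & over_18 -> household_head]. Adds notify_finance, household_head.

application_complete, case_approved, citizen, cond_3, eligible_subsidy, exempt_fee, has_dependent, has_valid_id, household_head, identity_verified, means_tested, notify_finance, over_18, priority_flag, renewal_due, resident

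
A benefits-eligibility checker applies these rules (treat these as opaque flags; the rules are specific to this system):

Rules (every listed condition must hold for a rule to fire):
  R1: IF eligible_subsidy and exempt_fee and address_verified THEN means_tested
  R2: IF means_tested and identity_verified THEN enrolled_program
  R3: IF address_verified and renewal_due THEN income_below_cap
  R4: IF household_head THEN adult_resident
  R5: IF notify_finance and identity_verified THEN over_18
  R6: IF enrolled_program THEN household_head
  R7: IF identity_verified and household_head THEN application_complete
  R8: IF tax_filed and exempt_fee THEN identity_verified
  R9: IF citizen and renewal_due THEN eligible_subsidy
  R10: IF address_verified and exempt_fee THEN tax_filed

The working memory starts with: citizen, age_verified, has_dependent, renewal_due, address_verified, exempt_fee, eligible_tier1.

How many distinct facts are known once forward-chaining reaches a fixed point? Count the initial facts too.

16

[1] R3 [IF address_verified and renewal_due THEN income_below_cap]; R9 [IF citizen and renewal_due THEN eligible_subsidy]; R10 [IF address_verified and exempt_fee THEN tax_filed]. ⇒ new: income_below_cap, eligible_subsidy, tax_filed.
[2] R1 [IF eligible_subsidy and exempt_fee and address_verified THEN means_tested]; R8 [IF tax_filed and exempt_fee THEN identity_verified]. ⇒ new: means_tested, identity_verified.
[3] R2 [IF means_tested and identity_verified THEN enrolled_program]. ⇒ new: enrolled_program.
[4] R6 [IF enrolled_program THEN household_head]. ⇒ new: household_head.
[5] R4 [IF household_head THEN adult_resident]; R7 [IF identity_verified and household_head THEN application_complete]. ⇒ new: adult_resident, application_complete.
Closure: {address_verified, adult_resident, age_verified, application_complete, citizen, eligible_subsidy, eligible_tier1, enrolled_program, exempt_fee, has_dependent, household_head, identity_verified, income_below_cap, means_tested, renewal_due, tax_filed} — 16 facts.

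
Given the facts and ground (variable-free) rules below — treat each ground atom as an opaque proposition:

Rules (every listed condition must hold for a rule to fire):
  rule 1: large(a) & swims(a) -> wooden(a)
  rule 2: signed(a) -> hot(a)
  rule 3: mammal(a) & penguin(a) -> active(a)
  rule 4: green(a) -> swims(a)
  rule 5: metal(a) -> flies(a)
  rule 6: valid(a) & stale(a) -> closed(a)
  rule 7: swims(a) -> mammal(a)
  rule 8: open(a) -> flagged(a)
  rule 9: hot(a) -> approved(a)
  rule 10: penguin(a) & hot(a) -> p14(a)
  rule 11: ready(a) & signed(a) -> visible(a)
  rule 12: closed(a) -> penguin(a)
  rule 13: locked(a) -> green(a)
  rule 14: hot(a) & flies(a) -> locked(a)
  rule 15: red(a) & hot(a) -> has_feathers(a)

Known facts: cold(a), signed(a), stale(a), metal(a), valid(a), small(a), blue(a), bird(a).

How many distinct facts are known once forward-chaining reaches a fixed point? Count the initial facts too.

19

Round 1 fires rule 2, rule 5, rule 6, giving hot(a), flies(a), closed(a).
Round 2 fires rule 9, rule 12, rule 14, giving approved(a), penguin(a), locked(a).
Round 3 fires rule 10, rule 13, giving p14(a), green(a).
Round 4 fires rule 4, giving swims(a).
Round 5 fires rule 7, giving mammal(a).
Round 6 fires rule 3, giving active(a).
Closure: {active(a), approved(a), bird(a), blue(a), closed(a), cold(a), flies(a), green(a), hot(a), locked(a), mammal(a), metal(a), p14(a), penguin(a), signed(a), small(a), stale(a), swims(a), valid(a)} — 19 facts.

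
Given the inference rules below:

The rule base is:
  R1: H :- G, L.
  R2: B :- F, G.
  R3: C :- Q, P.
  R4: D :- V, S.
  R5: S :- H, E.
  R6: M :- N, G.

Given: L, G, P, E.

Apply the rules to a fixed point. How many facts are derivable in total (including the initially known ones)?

Round 1 fires R1, giving H.
Round 2 fires R5, giving S.
Closure: {E, G, H, L, P, S} — 6 facts.

6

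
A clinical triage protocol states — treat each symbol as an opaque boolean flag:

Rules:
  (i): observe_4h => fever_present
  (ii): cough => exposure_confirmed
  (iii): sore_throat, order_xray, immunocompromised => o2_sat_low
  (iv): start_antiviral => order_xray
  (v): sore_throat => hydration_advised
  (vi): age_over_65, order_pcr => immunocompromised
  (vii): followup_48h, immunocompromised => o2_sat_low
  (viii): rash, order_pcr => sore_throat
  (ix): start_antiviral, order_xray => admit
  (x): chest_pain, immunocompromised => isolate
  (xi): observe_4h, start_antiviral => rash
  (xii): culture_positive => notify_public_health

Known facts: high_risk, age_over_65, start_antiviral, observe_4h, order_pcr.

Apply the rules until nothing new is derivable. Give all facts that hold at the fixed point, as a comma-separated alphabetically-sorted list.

admit, age_over_65, fever_present, high_risk, hydration_advised, immunocompromised, o2_sat_low, observe_4h, order_pcr, order_xray, rash, sore_throat, start_antiviral

[1] (i) [observe_4h => fever_present]; (iv) [start_antiviral => order_xray]; (vi) [age_over_65, order_pcr => immunocompromised]; (xi) [observe_4h, start_antiviral => rash]. ⇒ new: fever_present, order_xray, immunocompromised, rash.
[2] (viii) [rash, order_pcr => sore_throat]; (ix) [start_antiviral, order_xray => admit]. ⇒ new: sore_throat, admit.
[3] (iii) [sore_throat, order_xray, immunocompromised => o2_sat_low]; (v) [sore_throat => hydration_advised]. ⇒ new: o2_sat_low, hydration_advised.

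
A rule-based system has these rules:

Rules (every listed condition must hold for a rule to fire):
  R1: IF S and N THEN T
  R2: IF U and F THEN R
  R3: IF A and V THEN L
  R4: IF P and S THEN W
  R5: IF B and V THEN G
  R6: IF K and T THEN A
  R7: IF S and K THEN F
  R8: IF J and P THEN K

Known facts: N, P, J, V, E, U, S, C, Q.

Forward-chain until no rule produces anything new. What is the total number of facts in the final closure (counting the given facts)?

Round 1: R1 [IF S and N THEN T]; R4 [IF P and S THEN W]; R8 [IF J and P THEN K]. New: T, W, K.
Round 2: R6 [IF K and T THEN A]; R7 [IF S and K THEN F]. New: A, F.
Round 3: R2 [IF U and F THEN R]; R3 [IF A and V THEN L]. New: R, L.
Closure: {A, C, E, F, J, K, L, N, P, Q, R, S, T, U, V, W} — 16 facts.

16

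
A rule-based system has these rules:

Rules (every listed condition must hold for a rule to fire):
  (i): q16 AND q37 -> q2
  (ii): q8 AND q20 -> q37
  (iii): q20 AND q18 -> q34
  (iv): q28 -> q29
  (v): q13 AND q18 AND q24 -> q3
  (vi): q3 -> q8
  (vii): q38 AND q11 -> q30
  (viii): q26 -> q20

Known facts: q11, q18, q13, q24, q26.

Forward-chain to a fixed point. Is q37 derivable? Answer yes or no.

yes

Round 1 — (v), (viii), derive q3, q20.
Round 2 — (iii), (vi), derive q34, q8.
Round 3 — (ii), derive q37.
q37 appears in round 3, so it is derivable.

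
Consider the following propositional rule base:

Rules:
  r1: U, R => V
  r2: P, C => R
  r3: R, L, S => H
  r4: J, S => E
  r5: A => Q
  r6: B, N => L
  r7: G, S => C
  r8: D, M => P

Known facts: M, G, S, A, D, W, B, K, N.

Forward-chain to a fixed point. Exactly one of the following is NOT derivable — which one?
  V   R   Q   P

V

Round 1: r5 [A => Q]; r6 [B, N => L]; r7 [G, S => C]; r8 [D, M => P]. New: Q, L, C, P.
Round 2: r2 [P, C => R]. New: R.
Round 3: r3 [R, L, S => H]. New: H.
Derived: P (round 1), Q (round 1), R (round 2). V never appears in any round.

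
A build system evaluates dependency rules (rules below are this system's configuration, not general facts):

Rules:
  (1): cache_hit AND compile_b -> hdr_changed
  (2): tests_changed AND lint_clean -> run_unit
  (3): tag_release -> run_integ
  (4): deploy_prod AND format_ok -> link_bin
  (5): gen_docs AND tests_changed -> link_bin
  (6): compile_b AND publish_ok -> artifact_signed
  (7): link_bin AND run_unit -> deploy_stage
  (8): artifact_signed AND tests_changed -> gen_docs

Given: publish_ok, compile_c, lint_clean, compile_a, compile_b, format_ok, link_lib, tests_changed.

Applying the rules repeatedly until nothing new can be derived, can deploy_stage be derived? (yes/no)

Round 1 — (2), (6), derive run_unit, artifact_signed.
Round 2 — (8), derive gen_docs.
Round 3 — (5), derive link_bin.
Round 4 — (7), derive deploy_stage.
deploy_stage appears in round 4, so it is derivable.

yes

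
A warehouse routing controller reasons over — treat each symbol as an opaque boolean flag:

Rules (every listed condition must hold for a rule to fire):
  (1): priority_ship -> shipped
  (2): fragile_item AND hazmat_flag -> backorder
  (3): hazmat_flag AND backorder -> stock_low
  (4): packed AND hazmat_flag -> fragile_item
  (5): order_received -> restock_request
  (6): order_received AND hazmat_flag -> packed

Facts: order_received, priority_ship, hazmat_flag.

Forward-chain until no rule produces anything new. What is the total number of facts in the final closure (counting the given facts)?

9

Round 1 — (1), (5), (6), derive shipped, restock_request, packed.
Round 2 — (4), derive fragile_item.
Round 3 — (2), derive backorder.
Round 4 — (3), derive stock_low.
Closure: {backorder, fragile_item, hazmat_flag, order_received, packed, priority_ship, restock_request, shipped, stock_low} — 9 facts.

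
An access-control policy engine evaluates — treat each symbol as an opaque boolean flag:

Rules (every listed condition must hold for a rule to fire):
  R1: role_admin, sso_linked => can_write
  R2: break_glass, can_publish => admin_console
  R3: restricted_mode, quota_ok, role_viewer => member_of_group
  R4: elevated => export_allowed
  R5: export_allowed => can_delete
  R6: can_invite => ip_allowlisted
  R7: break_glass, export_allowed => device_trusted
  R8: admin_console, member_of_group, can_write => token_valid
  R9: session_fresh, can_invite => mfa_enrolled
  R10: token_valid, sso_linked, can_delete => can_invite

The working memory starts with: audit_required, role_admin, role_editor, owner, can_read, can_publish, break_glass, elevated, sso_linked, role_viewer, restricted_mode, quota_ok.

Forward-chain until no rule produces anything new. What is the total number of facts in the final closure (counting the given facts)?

21

[1] R1 [role_admin, sso_linked => can_write]; R2 [break_glass, can_publish => admin_console]; R3 [restricted_mode, quota_ok, role_viewer => member_of_group]; R4 [elevated => export_allowed]. ⇒ new: can_write, admin_console, member_of_group, export_allowed.
[2] R5 [export_allowed => can_delete]; R7 [break_glass, export_allowed => device_trusted]; R8 [admin_console, member_of_group, can_write => token_valid]. ⇒ new: can_delete, device_trusted, token_valid.
[3] R10 [token_valid, sso_linked, can_delete => can_invite]. ⇒ new: can_invite.
[4] R6 [can_invite => ip_allowlisted]. ⇒ new: ip_allowlisted.
Closure: {admin_console, audit_required, break_glass, can_delete, can_invite, can_publish, can_read, can_write, device_trusted, elevated, export_allowed, ip_allowlisted, member_of_group, owner, quota_ok, restricted_mode, role_admin, role_editor, role_viewer, sso_linked, token_valid} — 21 facts.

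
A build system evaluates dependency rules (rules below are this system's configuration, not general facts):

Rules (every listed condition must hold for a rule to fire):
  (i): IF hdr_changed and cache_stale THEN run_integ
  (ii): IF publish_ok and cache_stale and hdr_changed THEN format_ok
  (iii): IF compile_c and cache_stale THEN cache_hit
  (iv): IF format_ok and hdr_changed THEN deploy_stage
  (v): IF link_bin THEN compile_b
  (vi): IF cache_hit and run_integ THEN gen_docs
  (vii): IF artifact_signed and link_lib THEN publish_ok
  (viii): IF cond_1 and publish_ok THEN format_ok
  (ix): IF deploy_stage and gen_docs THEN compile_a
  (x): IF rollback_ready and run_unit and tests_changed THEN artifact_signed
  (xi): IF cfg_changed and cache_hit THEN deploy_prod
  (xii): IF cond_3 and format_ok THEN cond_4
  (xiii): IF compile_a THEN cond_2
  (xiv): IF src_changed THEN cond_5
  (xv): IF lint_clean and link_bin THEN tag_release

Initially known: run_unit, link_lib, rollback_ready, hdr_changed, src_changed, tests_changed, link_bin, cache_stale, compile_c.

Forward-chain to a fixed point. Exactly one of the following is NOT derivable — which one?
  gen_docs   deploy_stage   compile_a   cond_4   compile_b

Round 1 fires (i), (iii), (v), (x), (xiv), giving run_integ, cache_hit, compile_b, artifact_signed, cond_5.
Round 2 fires (vi), (vii), giving gen_docs, publish_ok.
Round 3 fires (ii), giving format_ok.
Round 4 fires (iv), giving deploy_stage.
Round 5 fires (ix), giving compile_a.
Round 6 fires (xiii), giving cond_2.
Derived: deploy_stage (round 4), gen_docs (round 2), compile_a (round 5), compile_b (round 1). cond_4 never appears in any round.

cond_4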